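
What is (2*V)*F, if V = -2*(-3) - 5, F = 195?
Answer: 390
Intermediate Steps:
V = 1 (V = 6 - 5 = 1)
(2*V)*F = (2*1)*195 = 2*195 = 390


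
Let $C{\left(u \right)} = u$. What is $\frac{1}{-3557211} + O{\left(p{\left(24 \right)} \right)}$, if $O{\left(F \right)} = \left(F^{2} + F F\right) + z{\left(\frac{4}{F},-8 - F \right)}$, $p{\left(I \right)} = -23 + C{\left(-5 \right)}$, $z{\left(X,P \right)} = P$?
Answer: $\frac{5648851067}{3557211} \approx 1588.0$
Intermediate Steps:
$p{\left(I \right)} = -28$ ($p{\left(I \right)} = -23 - 5 = -28$)
$O{\left(F \right)} = -8 - F + 2 F^{2}$ ($O{\left(F \right)} = \left(F^{2} + F F\right) - \left(8 + F\right) = \left(F^{2} + F^{2}\right) - \left(8 + F\right) = 2 F^{2} - \left(8 + F\right) = -8 - F + 2 F^{2}$)
$\frac{1}{-3557211} + O{\left(p{\left(24 \right)} \right)} = \frac{1}{-3557211} - \left(-20 - 1568\right) = - \frac{1}{3557211} + \left(-8 + 28 + 2 \cdot 784\right) = - \frac{1}{3557211} + \left(-8 + 28 + 1568\right) = - \frac{1}{3557211} + 1588 = \frac{5648851067}{3557211}$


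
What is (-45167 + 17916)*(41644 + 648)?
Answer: -1152499292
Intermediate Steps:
(-45167 + 17916)*(41644 + 648) = -27251*42292 = -1152499292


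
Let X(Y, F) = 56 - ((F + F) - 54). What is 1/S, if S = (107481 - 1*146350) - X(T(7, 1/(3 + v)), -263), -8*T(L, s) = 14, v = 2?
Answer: -1/39505 ≈ -2.5313e-5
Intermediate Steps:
T(L, s) = -7/4 (T(L, s) = -1/8*14 = -7/4)
X(Y, F) = 110 - 2*F (X(Y, F) = 56 - (2*F - 54) = 56 - (-54 + 2*F) = 56 + (54 - 2*F) = 110 - 2*F)
S = -39505 (S = (107481 - 1*146350) - (110 - 2*(-263)) = (107481 - 146350) - (110 + 526) = -38869 - 1*636 = -38869 - 636 = -39505)
1/S = 1/(-39505) = -1/39505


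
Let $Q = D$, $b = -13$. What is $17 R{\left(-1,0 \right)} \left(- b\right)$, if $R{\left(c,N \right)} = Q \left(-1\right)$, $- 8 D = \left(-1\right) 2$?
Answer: $- \frac{221}{4} \approx -55.25$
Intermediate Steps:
$D = \frac{1}{4}$ ($D = - \frac{\left(-1\right) 2}{8} = \left(- \frac{1}{8}\right) \left(-2\right) = \frac{1}{4} \approx 0.25$)
$Q = \frac{1}{4} \approx 0.25$
$R{\left(c,N \right)} = - \frac{1}{4}$ ($R{\left(c,N \right)} = \frac{1}{4} \left(-1\right) = - \frac{1}{4}$)
$17 R{\left(-1,0 \right)} \left(- b\right) = 17 \left(- \frac{1}{4}\right) \left(\left(-1\right) \left(-13\right)\right) = \left(- \frac{17}{4}\right) 13 = - \frac{221}{4}$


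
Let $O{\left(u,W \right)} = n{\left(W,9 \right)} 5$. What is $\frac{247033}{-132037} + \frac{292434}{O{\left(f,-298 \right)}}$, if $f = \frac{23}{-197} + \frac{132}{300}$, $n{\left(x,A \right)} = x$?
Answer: $- \frac{19490093614}{98367565} \approx -198.14$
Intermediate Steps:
$f = \frac{1592}{4925}$ ($f = 23 \left(- \frac{1}{197}\right) + 132 \cdot \frac{1}{300} = - \frac{23}{197} + \frac{11}{25} = \frac{1592}{4925} \approx 0.32325$)
$O{\left(u,W \right)} = 5 W$ ($O{\left(u,W \right)} = W 5 = 5 W$)
$\frac{247033}{-132037} + \frac{292434}{O{\left(f,-298 \right)}} = \frac{247033}{-132037} + \frac{292434}{5 \left(-298\right)} = 247033 \left(- \frac{1}{132037}\right) + \frac{292434}{-1490} = - \frac{247033}{132037} + 292434 \left(- \frac{1}{1490}\right) = - \frac{247033}{132037} - \frac{146217}{745} = - \frac{19490093614}{98367565}$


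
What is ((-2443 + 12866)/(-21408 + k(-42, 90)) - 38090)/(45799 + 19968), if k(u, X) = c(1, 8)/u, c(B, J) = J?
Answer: -17124416363/29567001724 ≈ -0.57917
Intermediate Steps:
k(u, X) = 8/u
((-2443 + 12866)/(-21408 + k(-42, 90)) - 38090)/(45799 + 19968) = ((-2443 + 12866)/(-21408 + 8/(-42)) - 38090)/(45799 + 19968) = (10423/(-21408 + 8*(-1/42)) - 38090)/65767 = (10423/(-21408 - 4/21) - 38090)*(1/65767) = (10423/(-449572/21) - 38090)*(1/65767) = (10423*(-21/449572) - 38090)*(1/65767) = (-218883/449572 - 38090)*(1/65767) = -17124416363/449572*1/65767 = -17124416363/29567001724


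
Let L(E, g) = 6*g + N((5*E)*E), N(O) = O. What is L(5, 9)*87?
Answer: 15573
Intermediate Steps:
L(E, g) = 5*E**2 + 6*g (L(E, g) = 6*g + (5*E)*E = 6*g + 5*E**2 = 5*E**2 + 6*g)
L(5, 9)*87 = (5*5**2 + 6*9)*87 = (5*25 + 54)*87 = (125 + 54)*87 = 179*87 = 15573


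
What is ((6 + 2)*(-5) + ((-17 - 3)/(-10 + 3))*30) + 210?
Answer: 1790/7 ≈ 255.71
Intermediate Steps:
((6 + 2)*(-5) + ((-17 - 3)/(-10 + 3))*30) + 210 = (8*(-5) - 20/(-7)*30) + 210 = (-40 - 20*(-1/7)*30) + 210 = (-40 + (20/7)*30) + 210 = (-40 + 600/7) + 210 = 320/7 + 210 = 1790/7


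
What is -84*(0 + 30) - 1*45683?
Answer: -48203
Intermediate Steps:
-84*(0 + 30) - 1*45683 = -84*30 - 45683 = -2520 - 45683 = -48203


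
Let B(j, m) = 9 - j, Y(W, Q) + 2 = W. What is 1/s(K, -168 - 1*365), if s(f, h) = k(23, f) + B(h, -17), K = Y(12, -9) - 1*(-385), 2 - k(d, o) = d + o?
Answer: 1/126 ≈ 0.0079365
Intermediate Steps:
k(d, o) = 2 - d - o (k(d, o) = 2 - (d + o) = 2 + (-d - o) = 2 - d - o)
Y(W, Q) = -2 + W
K = 395 (K = (-2 + 12) - 1*(-385) = 10 + 385 = 395)
s(f, h) = -12 - f - h (s(f, h) = (2 - 1*23 - f) + (9 - h) = (2 - 23 - f) + (9 - h) = (-21 - f) + (9 - h) = -12 - f - h)
1/s(K, -168 - 1*365) = 1/(-12 - 1*395 - (-168 - 1*365)) = 1/(-12 - 395 - (-168 - 365)) = 1/(-12 - 395 - 1*(-533)) = 1/(-12 - 395 + 533) = 1/126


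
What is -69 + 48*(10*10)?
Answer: 4731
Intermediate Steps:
-69 + 48*(10*10) = -69 + 48*100 = -69 + 4800 = 4731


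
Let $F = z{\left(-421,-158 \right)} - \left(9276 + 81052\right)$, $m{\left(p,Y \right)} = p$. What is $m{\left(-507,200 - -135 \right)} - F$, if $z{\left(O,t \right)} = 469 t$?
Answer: $163923$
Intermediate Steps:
$F = -164430$ ($F = 469 \left(-158\right) - \left(9276 + 81052\right) = -74102 - 90328 = -164430$)
$m{\left(-507,200 - -135 \right)} - F = -507 - -164430 = -507 + 164430 = 163923$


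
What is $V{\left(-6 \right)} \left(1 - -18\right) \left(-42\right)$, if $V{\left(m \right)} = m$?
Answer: $4788$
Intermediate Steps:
$V{\left(-6 \right)} \left(1 - -18\right) \left(-42\right) = - 6 \left(1 - -18\right) \left(-42\right) = - 6 \left(1 + 18\right) \left(-42\right) = \left(-6\right) 19 \left(-42\right) = \left(-114\right) \left(-42\right) = 4788$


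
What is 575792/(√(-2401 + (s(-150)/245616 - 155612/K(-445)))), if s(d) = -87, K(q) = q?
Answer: -2303168*I*√2100957250590065/8303941809 ≈ -12713.0*I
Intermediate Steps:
575792/(√(-2401 + (s(-150)/245616 - 155612/K(-445)))) = 575792/(√(-2401 + (-87/245616 - 155612/(-445)))) = 575792/(√(-2401 + (-87*1/245616 - 155612*(-1/445)))) = 575792/(√(-2401 + (-29/81872 + 155612/445))) = 575792/(√(-2401 + 12740252759/36433040)) = 575792/(√(-74735476281/36433040)) = 575792/((9*I*√2100957250590065/9108260)) = 575792*(-4*I*√2100957250590065/8303941809) = -2303168*I*√2100957250590065/8303941809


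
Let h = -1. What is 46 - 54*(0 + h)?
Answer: 100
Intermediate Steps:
46 - 54*(0 + h) = 46 - 54*(0 - 1) = 46 - 54*(-1) = 46 - 18*(-3) = 46 + 54 = 100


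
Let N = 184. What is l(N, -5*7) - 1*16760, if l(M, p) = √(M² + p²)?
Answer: -16760 + √35081 ≈ -16573.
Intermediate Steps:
l(N, -5*7) - 1*16760 = √(184² + (-5*7)²) - 1*16760 = √(33856 + (-35)²) - 16760 = √(33856 + 1225) - 16760 = √35081 - 16760 = -16760 + √35081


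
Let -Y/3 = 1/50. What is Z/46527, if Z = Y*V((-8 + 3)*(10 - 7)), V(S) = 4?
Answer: -2/387725 ≈ -5.1583e-6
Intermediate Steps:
Y = -3/50 ≈ -0.060000
Z = -6/25 (Z = -3/50*4 = -6/25 ≈ -0.24000)
Z/46527 = -6/25/46527 = -6/25*1/46527 = -2/387725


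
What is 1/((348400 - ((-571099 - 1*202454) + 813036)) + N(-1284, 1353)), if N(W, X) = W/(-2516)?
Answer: 629/194309114 ≈ 3.2371e-6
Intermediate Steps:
N(W, X) = -W/2516 (N(W, X) = W*(-1/2516) = -W/2516)
1/((348400 - ((-571099 - 1*202454) + 813036)) + N(-1284, 1353)) = 1/((348400 - ((-571099 - 1*202454) + 813036)) - 1/2516*(-1284)) = 1/((348400 - ((-571099 - 202454) + 813036)) + 321/629) = 1/((348400 - (-773553 + 813036)) + 321/629) = 1/((348400 - 1*39483) + 321/629) = 1/((348400 - 39483) + 321/629) = 1/(308917 + 321/629) = 1/(194309114/629) = 629/194309114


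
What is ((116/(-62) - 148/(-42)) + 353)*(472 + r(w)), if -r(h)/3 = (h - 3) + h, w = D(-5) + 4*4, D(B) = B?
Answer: 95814785/651 ≈ 1.4718e+5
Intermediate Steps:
w = 11 (w = -5 + 4*4 = -5 + 16 = 11)
r(h) = 9 - 6*h (r(h) = -3*((h - 3) + h) = -3*((-3 + h) + h) = -3*(-3 + 2*h) = 9 - 6*h)
((116/(-62) - 148/(-42)) + 353)*(472 + r(w)) = ((116/(-62) - 148/(-42)) + 353)*(472 + (9 - 6*11)) = ((116*(-1/62) - 148*(-1/42)) + 353)*(472 + (9 - 66)) = ((-58/31 + 74/21) + 353)*(472 - 57) = (1076/651 + 353)*415 = (230879/651)*415 = 95814785/651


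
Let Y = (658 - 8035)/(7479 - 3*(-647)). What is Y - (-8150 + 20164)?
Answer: -37726419/3140 ≈ -12015.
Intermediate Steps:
Y = -2459/3140 (Y = -7377/(7479 + 1941) = -7377/9420 = -7377*1/9420 = -2459/3140 ≈ -0.78312)
Y - (-8150 + 20164) = -2459/3140 - (-8150 + 20164) = -2459/3140 - 1*12014 = -2459/3140 - 12014 = -37726419/3140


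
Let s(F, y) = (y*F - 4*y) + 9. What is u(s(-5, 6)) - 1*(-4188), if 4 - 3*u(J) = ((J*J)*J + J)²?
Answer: -8311956332/3 ≈ -2.7707e+9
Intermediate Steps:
s(F, y) = 9 - 4*y + F*y (s(F, y) = (F*y - 4*y) + 9 = (-4*y + F*y) + 9 = 9 - 4*y + F*y)
u(J) = 4/3 - (J + J³)²/3 (u(J) = 4/3 - ((J*J)*J + J)²/3 = 4/3 - (J²*J + J)²/3 = 4/3 - (J³ + J)²/3 = 4/3 - (J + J³)²/3)
u(s(-5, 6)) - 1*(-4188) = (4/3 - (9 - 4*6 - 5*6)²*(1 + (9 - 4*6 - 5*6)²)²/3) - 1*(-4188) = (4/3 - (9 - 24 - 30)²*(1 + (9 - 24 - 30)²)²/3) + 4188 = (4/3 - ⅓*(-45)²*(1 + (-45)²)²) + 4188 = (4/3 - ⅓*2025*(1 + 2025)²) + 4188 = (4/3 - ⅓*2025*2026²) + 4188 = (4/3 - ⅓*2025*4104676) + 4188 = (4/3 - 2770656300) + 4188 = -8311968896/3 + 4188 = -8311956332/3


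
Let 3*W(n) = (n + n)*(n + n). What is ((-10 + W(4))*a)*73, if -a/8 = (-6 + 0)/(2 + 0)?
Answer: 19856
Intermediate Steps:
W(n) = 4*n²/3 (W(n) = ((n + n)*(n + n))/3 = ((2*n)*(2*n))/3 = (4*n²)/3 = 4*n²/3)
a = 24 (a = -8*(-6 + 0)/(2 + 0) = -(-48)/2 = -8*(-3) = 24)
((-10 + W(4))*a)*73 = ((-10 + (4/3)*4²)*24)*73 = ((-10 + (4/3)*16)*24)*73 = ((-10 + 64/3)*24)*73 = ((34/3)*24)*73 = 272*73 = 19856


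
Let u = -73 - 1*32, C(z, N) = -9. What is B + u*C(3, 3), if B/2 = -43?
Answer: 859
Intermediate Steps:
u = -105 (u = -73 - 32 = -105)
B = -86 (B = 2*(-43) = -86)
B + u*C(3, 3) = -86 - 105*(-9) = -86 + 945 = 859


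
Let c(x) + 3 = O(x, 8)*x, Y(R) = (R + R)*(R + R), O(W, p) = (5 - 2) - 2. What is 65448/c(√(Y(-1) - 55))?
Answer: -16362/5 - 5454*I*√51/5 ≈ -3272.4 - 7789.9*I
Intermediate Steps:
O(W, p) = 1 (O(W, p) = 3 - 2 = 1)
Y(R) = 4*R² (Y(R) = (2*R)*(2*R) = 4*R²)
c(x) = -3 + x (c(x) = -3 + 1*x = -3 + x)
65448/c(√(Y(-1) - 55)) = 65448/(-3 + √(4*(-1)² - 55)) = 65448/(-3 + √(4*1 - 55)) = 65448/(-3 + √(4 - 55)) = 65448/(-3 + √(-51)) = 65448/(-3 + I*√51)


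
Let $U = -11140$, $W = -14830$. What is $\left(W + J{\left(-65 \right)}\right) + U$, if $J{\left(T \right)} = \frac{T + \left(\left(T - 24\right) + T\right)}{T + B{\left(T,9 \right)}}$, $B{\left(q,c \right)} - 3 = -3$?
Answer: $- \frac{1687831}{65} \approx -25967.0$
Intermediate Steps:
$B{\left(q,c \right)} = 0$ ($B{\left(q,c \right)} = 3 - 3 = 0$)
$J{\left(T \right)} = \frac{-24 + 3 T}{T}$ ($J{\left(T \right)} = \frac{T + \left(\left(T - 24\right) + T\right)}{T + 0} = \frac{T + \left(\left(-24 + T\right) + T\right)}{T} = \frac{T + \left(-24 + 2 T\right)}{T} = \frac{-24 + 3 T}{T}$)
$\left(W + J{\left(-65 \right)}\right) + U = \left(-14830 + \left(3 - \frac{24}{-65}\right)\right) - 11140 = \left(-14830 + \left(3 - - \frac{24}{65}\right)\right) - 11140 = \left(-14830 + \left(3 + \frac{24}{65}\right)\right) - 11140 = \left(-14830 + \frac{219}{65}\right) - 11140 = - \frac{963731}{65} - 11140 = - \frac{1687831}{65}$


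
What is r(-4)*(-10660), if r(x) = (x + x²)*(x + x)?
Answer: 1023360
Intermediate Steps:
r(x) = 2*x*(x + x²) (r(x) = (x + x²)*(2*x) = 2*x*(x + x²))
r(-4)*(-10660) = (2*(-4)²*(1 - 4))*(-10660) = (2*16*(-3))*(-10660) = -96*(-10660) = 1023360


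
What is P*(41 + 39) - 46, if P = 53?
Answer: 4194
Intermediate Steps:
P*(41 + 39) - 46 = 53*(41 + 39) - 46 = 53*80 - 46 = 4240 - 46 = 4194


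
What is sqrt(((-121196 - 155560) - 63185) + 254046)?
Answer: I*sqrt(85895) ≈ 293.08*I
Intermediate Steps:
sqrt(((-121196 - 155560) - 63185) + 254046) = sqrt((-276756 - 63185) + 254046) = sqrt(-339941 + 254046) = sqrt(-85895) = I*sqrt(85895)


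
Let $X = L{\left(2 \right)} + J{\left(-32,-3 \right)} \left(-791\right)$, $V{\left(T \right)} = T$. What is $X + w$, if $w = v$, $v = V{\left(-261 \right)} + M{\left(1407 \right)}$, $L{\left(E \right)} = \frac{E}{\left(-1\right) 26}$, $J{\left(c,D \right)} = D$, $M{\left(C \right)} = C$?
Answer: $\frac{45746}{13} \approx 3518.9$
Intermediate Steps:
$L{\left(E \right)} = - \frac{E}{26}$ ($L{\left(E \right)} = \frac{E}{-26} = E \left(- \frac{1}{26}\right) = - \frac{E}{26}$)
$X = \frac{30848}{13}$ ($X = \left(- \frac{1}{26}\right) 2 - -2373 = - \frac{1}{13} + 2373 = \frac{30848}{13} \approx 2372.9$)
$v = 1146$ ($v = -261 + 1407 = 1146$)
$w = 1146$
$X + w = \frac{30848}{13} + 1146 = \frac{45746}{13}$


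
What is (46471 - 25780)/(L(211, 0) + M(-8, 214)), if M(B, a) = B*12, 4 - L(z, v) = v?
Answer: -20691/92 ≈ -224.90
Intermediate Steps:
L(z, v) = 4 - v
M(B, a) = 12*B
(46471 - 25780)/(L(211, 0) + M(-8, 214)) = (46471 - 25780)/((4 - 1*0) + 12*(-8)) = 20691/((4 + 0) - 96) = 20691/(4 - 96) = 20691/(-92) = 20691*(-1/92) = -20691/92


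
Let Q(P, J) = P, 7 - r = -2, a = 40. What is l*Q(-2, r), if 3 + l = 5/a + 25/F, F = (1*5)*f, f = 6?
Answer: 49/12 ≈ 4.0833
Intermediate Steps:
r = 9 (r = 7 - 1*(-2) = 7 + 2 = 9)
F = 30 (F = (1*5)*6 = 5*6 = 30)
l = -49/24 (l = -3 + (5/40 + 25/30) = -3 + (5*(1/40) + 25*(1/30)) = -3 + (⅛ + ⅚) = -3 + 23/24 = -49/24 ≈ -2.0417)
l*Q(-2, r) = -49/24*(-2) = 49/12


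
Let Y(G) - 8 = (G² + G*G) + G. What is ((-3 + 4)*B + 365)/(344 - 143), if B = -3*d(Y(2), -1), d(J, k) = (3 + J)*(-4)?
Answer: 617/201 ≈ 3.0697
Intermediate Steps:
Y(G) = 8 + G + 2*G² (Y(G) = 8 + ((G² + G*G) + G) = 8 + ((G² + G²) + G) = 8 + (2*G² + G) = 8 + (G + 2*G²) = 8 + G + 2*G²)
d(J, k) = -12 - 4*J
B = 252 (B = -3*(-12 - 4*(8 + 2 + 2*2²)) = -3*(-12 - 4*(8 + 2 + 2*4)) = -3*(-12 - 4*(8 + 2 + 8)) = -3*(-12 - 4*18) = -3*(-12 - 72) = -3*(-84) = 252)
((-3 + 4)*B + 365)/(344 - 143) = ((-3 + 4)*252 + 365)/(344 - 143) = (1*252 + 365)/201 = (252 + 365)*(1/201) = 617*(1/201) = 617/201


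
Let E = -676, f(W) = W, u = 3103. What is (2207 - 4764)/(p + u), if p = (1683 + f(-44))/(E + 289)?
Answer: -989559/1199222 ≈ -0.82517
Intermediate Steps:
p = -1639/387 (p = (1683 - 44)/(-676 + 289) = 1639/(-387) = 1639*(-1/387) = -1639/387 ≈ -4.2351)
(2207 - 4764)/(p + u) = (2207 - 4764)/(-1639/387 + 3103) = -2557/1199222/387 = -2557*387/1199222 = -989559/1199222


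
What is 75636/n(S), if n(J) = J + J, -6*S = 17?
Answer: -226908/17 ≈ -13348.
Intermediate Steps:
S = -17/6 (S = -⅙*17 = -17/6 ≈ -2.8333)
n(J) = 2*J
75636/n(S) = 75636/((2*(-17/6))) = 75636/(-17/3) = 75636*(-3/17) = -226908/17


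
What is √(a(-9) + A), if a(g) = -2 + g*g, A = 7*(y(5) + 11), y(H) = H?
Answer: √191 ≈ 13.820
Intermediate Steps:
A = 112 (A = 7*(5 + 11) = 7*16 = 112)
a(g) = -2 + g²
√(a(-9) + A) = √((-2 + (-9)²) + 112) = √((-2 + 81) + 112) = √(79 + 112) = √191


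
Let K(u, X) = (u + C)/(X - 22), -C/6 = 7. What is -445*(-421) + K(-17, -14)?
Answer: 6744479/36 ≈ 1.8735e+5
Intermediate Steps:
C = -42 (C = -6*7 = -42)
K(u, X) = (-42 + u)/(-22 + X) (K(u, X) = (u - 42)/(X - 22) = (-42 + u)/(-22 + X))
-445*(-421) + K(-17, -14) = -445*(-421) + (-42 - 17)/(-22 - 14) = 187345 - 59/(-36) = 187345 - 1/36*(-59) = 187345 + 59/36 = 6744479/36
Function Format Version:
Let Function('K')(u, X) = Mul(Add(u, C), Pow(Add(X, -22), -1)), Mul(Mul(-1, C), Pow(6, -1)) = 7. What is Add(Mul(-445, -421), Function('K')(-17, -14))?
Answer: Rational(6744479, 36) ≈ 1.8735e+5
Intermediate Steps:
C = -42 (C = Mul(-6, 7) = -42)
Function('K')(u, X) = Mul(Pow(Add(-22, X), -1), Add(-42, u)) (Function('K')(u, X) = Mul(Add(u, -42), Pow(Add(X, -22), -1)) = Mul(Add(-42, u), Pow(Add(-22, X), -1)) = Mul(Pow(Add(-22, X), -1), Add(-42, u)))
Add(Mul(-445, -421), Function('K')(-17, -14)) = Add(Mul(-445, -421), Mul(Pow(Add(-22, -14), -1), Add(-42, -17))) = Add(187345, Mul(Pow(-36, -1), -59)) = Add(187345, Mul(Rational(-1, 36), -59)) = Add(187345, Rational(59, 36)) = Rational(6744479, 36)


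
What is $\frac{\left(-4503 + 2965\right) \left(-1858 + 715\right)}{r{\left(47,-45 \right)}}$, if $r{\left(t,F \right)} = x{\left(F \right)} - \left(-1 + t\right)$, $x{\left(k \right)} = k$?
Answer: $- \frac{1757934}{91} \approx -19318.0$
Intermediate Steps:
$r{\left(t,F \right)} = 1 + F - t$ ($r{\left(t,F \right)} = F - \left(-1 + t\right) = 1 + F - t$)
$\frac{\left(-4503 + 2965\right) \left(-1858 + 715\right)}{r{\left(47,-45 \right)}} = \frac{\left(-4503 + 2965\right) \left(-1858 + 715\right)}{1 - 45 - 47} = \frac{\left(-1538\right) \left(-1143\right)}{1 - 45 - 47} = \frac{1757934}{-91} = 1757934 \left(- \frac{1}{91}\right) = - \frac{1757934}{91}$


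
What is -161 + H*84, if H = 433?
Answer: 36211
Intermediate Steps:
-161 + H*84 = -161 + 433*84 = -161 + 36372 = 36211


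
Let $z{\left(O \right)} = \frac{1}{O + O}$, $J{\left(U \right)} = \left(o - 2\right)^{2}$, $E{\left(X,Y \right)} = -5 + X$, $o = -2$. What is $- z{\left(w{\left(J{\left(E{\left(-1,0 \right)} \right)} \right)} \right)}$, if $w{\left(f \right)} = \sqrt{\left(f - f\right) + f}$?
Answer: $- \frac{1}{8} \approx -0.125$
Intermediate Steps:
$J{\left(U \right)} = 16$ ($J{\left(U \right)} = \left(-2 - 2\right)^{2} = \left(-4\right)^{2} = 16$)
$w{\left(f \right)} = \sqrt{f}$ ($w{\left(f \right)} = \sqrt{0 + f} = \sqrt{f}$)
$z{\left(O \right)} = \frac{1}{2 O}$
$- z{\left(w{\left(J{\left(E{\left(-1,0 \right)} \right)} \right)} \right)} = - \frac{1}{2 \sqrt{16}} = - \frac{1}{2 \cdot 4} = \left(-1\right) \frac{1}{8} = - \frac{1}{8}$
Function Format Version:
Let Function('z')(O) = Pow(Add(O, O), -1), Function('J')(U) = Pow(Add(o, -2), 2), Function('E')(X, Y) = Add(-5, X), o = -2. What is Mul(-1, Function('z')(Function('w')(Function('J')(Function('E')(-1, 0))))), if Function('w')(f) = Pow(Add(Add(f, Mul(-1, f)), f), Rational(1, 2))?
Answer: Rational(-1, 8) ≈ -0.12500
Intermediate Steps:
Function('J')(U) = 16 (Function('J')(U) = Pow(Add(-2, -2), 2) = Pow(-4, 2) = 16)
Function('w')(f) = Pow(f, Rational(1, 2)) (Function('w')(f) = Pow(Add(0, f), Rational(1, 2)) = Pow(f, Rational(1, 2)))
Function('z')(O) = Mul(Rational(1, 2), Pow(O, -1)) (Function('z')(O) = Pow(Mul(2, O), -1) = Mul(Rational(1, 2), Pow(O, -1)))
Mul(-1, Function('z')(Function('w')(Function('J')(Function('E')(-1, 0))))) = Mul(-1, Mul(Rational(1, 2), Pow(Pow(16, Rational(1, 2)), -1))) = Mul(-1, Mul(Rational(1, 2), Pow(4, -1))) = Mul(-1, Mul(Rational(1, 2), Rational(1, 4))) = Mul(-1, Rational(1, 8)) = Rational(-1, 8)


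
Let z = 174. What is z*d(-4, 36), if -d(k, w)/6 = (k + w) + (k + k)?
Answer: -25056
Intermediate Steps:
d(k, w) = -18*k - 6*w (d(k, w) = -6*((k + w) + (k + k)) = -6*((k + w) + 2*k) = -6*(w + 3*k) = -18*k - 6*w)
z*d(-4, 36) = 174*(-18*(-4) - 6*36) = 174*(72 - 216) = 174*(-144) = -25056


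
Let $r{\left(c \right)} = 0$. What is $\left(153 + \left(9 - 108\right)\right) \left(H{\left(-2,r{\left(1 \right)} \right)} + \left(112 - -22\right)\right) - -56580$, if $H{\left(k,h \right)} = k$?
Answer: $63708$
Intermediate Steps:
$\left(153 + \left(9 - 108\right)\right) \left(H{\left(-2,r{\left(1 \right)} \right)} + \left(112 - -22\right)\right) - -56580 = \left(153 + \left(9 - 108\right)\right) \left(-2 + \left(112 - -22\right)\right) - -56580 = \left(153 - 99\right) \left(-2 + \left(112 + 22\right)\right) + 56580 = 54 \left(-2 + 134\right) + 56580 = 54 \cdot 132 + 56580 = 7128 + 56580 = 63708$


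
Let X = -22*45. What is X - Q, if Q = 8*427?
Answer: -4406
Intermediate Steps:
X = -990
Q = 3416
X - Q = -990 - 1*3416 = -990 - 3416 = -4406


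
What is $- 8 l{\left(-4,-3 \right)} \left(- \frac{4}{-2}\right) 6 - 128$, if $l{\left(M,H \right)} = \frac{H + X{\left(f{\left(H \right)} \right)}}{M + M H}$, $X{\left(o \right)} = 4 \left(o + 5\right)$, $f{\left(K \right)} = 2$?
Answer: $-428$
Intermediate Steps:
$X{\left(o \right)} = 20 + 4 o$ ($X{\left(o \right)} = 4 \left(5 + o\right) = 20 + 4 o$)
$l{\left(M,H \right)} = \frac{28 + H}{M + H M}$ ($l{\left(M,H \right)} = \frac{H + \left(20 + 4 \cdot 2\right)}{M + M H} = \frac{H + \left(20 + 8\right)}{M + H M} = \frac{H + 28}{M + H M} = \frac{28 + H}{M + H M}$)
$- 8 l{\left(-4,-3 \right)} \left(- \frac{4}{-2}\right) 6 - 128 = - 8 \frac{28 - 3}{\left(-4\right) \left(1 - 3\right)} \left(- \frac{4}{-2}\right) 6 - 128 = - 8 \left(- \frac{1}{4}\right) \frac{1}{-2} \cdot 25 \left(\left(-4\right) \left(- \frac{1}{2}\right)\right) 6 - 128 = - 8 \left(- \frac{1}{4}\right) \left(- \frac{1}{2}\right) 25 \cdot 2 \cdot 6 - 128 = - 8 \cdot \frac{25}{8} \cdot 2 \cdot 6 - 128 = - 8 \cdot \frac{25}{4} \cdot 6 - 128 = \left(-8\right) \frac{75}{2} - 128 = -300 - 128 = -428$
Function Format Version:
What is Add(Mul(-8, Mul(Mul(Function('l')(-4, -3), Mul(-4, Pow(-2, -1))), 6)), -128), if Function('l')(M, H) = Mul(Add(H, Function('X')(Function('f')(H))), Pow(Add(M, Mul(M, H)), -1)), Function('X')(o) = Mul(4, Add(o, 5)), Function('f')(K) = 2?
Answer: -428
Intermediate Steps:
Function('X')(o) = Add(20, Mul(4, o)) (Function('X')(o) = Mul(4, Add(5, o)) = Add(20, Mul(4, o)))
Function('l')(M, H) = Mul(Pow(Add(M, Mul(H, M)), -1), Add(28, H)) (Function('l')(M, H) = Mul(Add(H, Add(20, Mul(4, 2))), Pow(Add(M, Mul(M, H)), -1)) = Mul(Add(H, Add(20, 8)), Pow(Add(M, Mul(H, M)), -1)) = Mul(Add(H, 28), Pow(Add(M, Mul(H, M)), -1)) = Mul(Add(28, H), Pow(Add(M, Mul(H, M)), -1)) = Mul(Pow(Add(M, Mul(H, M)), -1), Add(28, H)))
Add(Mul(-8, Mul(Mul(Function('l')(-4, -3), Mul(-4, Pow(-2, -1))), 6)), -128) = Add(Mul(-8, Mul(Mul(Mul(Pow(-4, -1), Pow(Add(1, -3), -1), Add(28, -3)), Mul(-4, Pow(-2, -1))), 6)), -128) = Add(Mul(-8, Mul(Mul(Mul(Rational(-1, 4), Pow(-2, -1), 25), Mul(-4, Rational(-1, 2))), 6)), -128) = Add(Mul(-8, Mul(Mul(Mul(Rational(-1, 4), Rational(-1, 2), 25), 2), 6)), -128) = Add(Mul(-8, Mul(Mul(Rational(25, 8), 2), 6)), -128) = Add(Mul(-8, Mul(Rational(25, 4), 6)), -128) = Add(Mul(-8, Rational(75, 2)), -128) = Add(-300, -128) = -428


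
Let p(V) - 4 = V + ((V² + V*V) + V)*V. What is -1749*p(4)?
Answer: -265848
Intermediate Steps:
p(V) = 4 + V + V*(V + 2*V²) (p(V) = 4 + (V + ((V² + V*V) + V)*V) = 4 + (V + ((V² + V²) + V)*V) = 4 + (V + (2*V² + V)*V) = 4 + (V + (V + 2*V²)*V) = 4 + (V + V*(V + 2*V²)) = 4 + V + V*(V + 2*V²))
-1749*p(4) = -1749*(4 + 4 + 4² + 2*4³) = -1749*(4 + 4 + 16 + 2*64) = -1749*(4 + 4 + 16 + 128) = -1749*152 = -265848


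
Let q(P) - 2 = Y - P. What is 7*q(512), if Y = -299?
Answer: -5663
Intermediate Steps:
q(P) = -297 - P (q(P) = 2 + (-299 - P) = -297 - P)
7*q(512) = 7*(-297 - 1*512) = 7*(-297 - 512) = 7*(-809) = -5663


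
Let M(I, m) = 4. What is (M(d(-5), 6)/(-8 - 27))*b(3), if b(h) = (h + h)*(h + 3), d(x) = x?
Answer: -144/35 ≈ -4.1143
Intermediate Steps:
b(h) = 2*h*(3 + h) (b(h) = (2*h)*(3 + h) = 2*h*(3 + h))
(M(d(-5), 6)/(-8 - 27))*b(3) = (4/(-8 - 27))*(2*3*(3 + 3)) = (4/(-35))*(2*3*6) = (4*(-1/35))*36 = -4/35*36 = -144/35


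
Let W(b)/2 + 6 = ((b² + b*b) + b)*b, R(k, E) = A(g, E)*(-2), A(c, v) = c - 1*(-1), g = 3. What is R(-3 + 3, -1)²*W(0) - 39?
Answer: -807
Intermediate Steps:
A(c, v) = 1 + c (A(c, v) = c + 1 = 1 + c)
R(k, E) = -8 (R(k, E) = (1 + 3)*(-2) = 4*(-2) = -8)
W(b) = -12 + 2*b*(b + 2*b²) (W(b) = -12 + 2*(((b² + b*b) + b)*b) = -12 + 2*(((b² + b²) + b)*b) = -12 + 2*((2*b² + b)*b) = -12 + 2*((b + 2*b²)*b) = -12 + 2*(b*(b + 2*b²)) = -12 + 2*b*(b + 2*b²))
R(-3 + 3, -1)²*W(0) - 39 = (-8)²*(-12 + 2*0² + 4*0³) - 39 = 64*(-12 + 2*0 + 4*0) - 39 = 64*(-12 + 0 + 0) - 39 = 64*(-12) - 39 = -768 - 39 = -807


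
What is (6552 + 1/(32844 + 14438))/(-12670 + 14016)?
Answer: 309791665/63641572 ≈ 4.8678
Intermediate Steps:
(6552 + 1/(32844 + 14438))/(-12670 + 14016) = (6552 + 1/47282)/1346 = (6552 + 1/47282)*(1/1346) = (309791665/47282)*(1/1346) = 309791665/63641572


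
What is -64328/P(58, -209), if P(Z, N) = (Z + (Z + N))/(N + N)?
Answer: -26889104/93 ≈ -2.8913e+5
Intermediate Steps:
P(Z, N) = (N + 2*Z)/(2*N) (P(Z, N) = (Z + (N + Z))/((2*N)) = (N + 2*Z)*(1/(2*N)) = (N + 2*Z)/(2*N))
-64328/P(58, -209) = -64328*(-209/(58 + (½)*(-209))) = -64328*(-209/(58 - 209/2)) = -64328/((-1/209*(-93/2))) = -64328/93/418 = -64328*418/93 = -26889104/93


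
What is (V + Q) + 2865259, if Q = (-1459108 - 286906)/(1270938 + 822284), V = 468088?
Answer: 3488716764010/1046611 ≈ 3.3333e+6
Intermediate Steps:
Q = -873007/1046611 (Q = -1746014/2093222 = -1746014*1/2093222 = -873007/1046611 ≈ -0.83413)
(V + Q) + 2865259 = (468088 - 873007/1046611) + 2865259 = 489905176761/1046611 + 2865259 = 3488716764010/1046611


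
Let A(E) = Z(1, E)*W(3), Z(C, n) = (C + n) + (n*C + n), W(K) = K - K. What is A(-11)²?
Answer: 0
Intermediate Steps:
W(K) = 0
Z(C, n) = C + 2*n + C*n (Z(C, n) = (C + n) + (C*n + n) = (C + n) + (n + C*n) = C + 2*n + C*n)
A(E) = 0 (A(E) = (1 + 2*E + 1*E)*0 = (1 + 2*E + E)*0 = (1 + 3*E)*0 = 0)
A(-11)² = 0² = 0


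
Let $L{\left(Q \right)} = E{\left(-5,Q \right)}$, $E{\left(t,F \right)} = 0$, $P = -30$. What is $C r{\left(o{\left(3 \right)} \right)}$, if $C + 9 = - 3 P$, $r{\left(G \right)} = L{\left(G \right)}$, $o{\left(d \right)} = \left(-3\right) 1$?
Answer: $0$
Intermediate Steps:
$o{\left(d \right)} = -3$
$L{\left(Q \right)} = 0$
$r{\left(G \right)} = 0$
$C = 81$ ($C = -9 - -90 = -9 + 90 = 81$)
$C r{\left(o{\left(3 \right)} \right)} = 81 \cdot 0 = 0$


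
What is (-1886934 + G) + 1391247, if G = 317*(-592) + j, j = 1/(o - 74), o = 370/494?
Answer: -12363869890/18093 ≈ -6.8335e+5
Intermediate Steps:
o = 185/247 (o = 370*(1/494) = 185/247 ≈ 0.74899)
j = -247/18093 (j = 1/(185/247 - 74) = 1/(-18093/247) = -247/18093 ≈ -0.013652)
G = -3395404999/18093 (G = 317*(-592) - 247/18093 = -187664 - 247/18093 = -3395404999/18093 ≈ -1.8766e+5)
(-1886934 + G) + 1391247 = (-1886934 - 3395404999/18093) + 1391247 = -37535701861/18093 + 1391247 = -12363869890/18093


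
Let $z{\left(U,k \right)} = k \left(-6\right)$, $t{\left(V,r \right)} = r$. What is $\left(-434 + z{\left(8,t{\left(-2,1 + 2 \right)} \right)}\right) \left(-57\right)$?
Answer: $25764$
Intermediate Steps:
$z{\left(U,k \right)} = - 6 k$
$\left(-434 + z{\left(8,t{\left(-2,1 + 2 \right)} \right)}\right) \left(-57\right) = \left(-434 - 6 \left(1 + 2\right)\right) \left(-57\right) = \left(-434 - 18\right) \left(-57\right) = \left(-452\right) \left(-57\right) = 25764$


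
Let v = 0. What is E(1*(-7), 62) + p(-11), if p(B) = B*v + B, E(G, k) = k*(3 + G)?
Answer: -259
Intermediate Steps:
p(B) = B (p(B) = B*0 + B = 0 + B = B)
E(1*(-7), 62) + p(-11) = 62*(3 + 1*(-7)) - 11 = 62*(3 - 7) - 11 = 62*(-4) - 11 = -248 - 11 = -259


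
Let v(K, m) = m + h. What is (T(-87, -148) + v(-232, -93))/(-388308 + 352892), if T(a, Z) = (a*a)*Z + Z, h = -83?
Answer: 140067/4427 ≈ 31.639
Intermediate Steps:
v(K, m) = -83 + m (v(K, m) = m - 83 = -83 + m)
T(a, Z) = Z + Z*a² (T(a, Z) = a²*Z + Z = Z*a² + Z = Z + Z*a²)
(T(-87, -148) + v(-232, -93))/(-388308 + 352892) = (-148*(1 + (-87)²) + (-83 - 93))/(-388308 + 352892) = (-148*(1 + 7569) - 176)/(-35416) = (-148*7570 - 176)*(-1/35416) = (-1120360 - 176)*(-1/35416) = -1120536*(-1/35416) = 140067/4427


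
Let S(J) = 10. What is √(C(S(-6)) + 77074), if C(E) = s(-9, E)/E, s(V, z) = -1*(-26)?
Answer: √1926915/5 ≈ 277.63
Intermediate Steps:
s(V, z) = 26
C(E) = 26/E
√(C(S(-6)) + 77074) = √(26/10 + 77074) = √(26*(⅒) + 77074) = √(13/5 + 77074) = √(385383/5) = √1926915/5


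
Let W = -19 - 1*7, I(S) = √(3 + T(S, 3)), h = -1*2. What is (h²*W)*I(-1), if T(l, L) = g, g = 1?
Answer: -208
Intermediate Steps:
h = -2
T(l, L) = 1
I(S) = 2 (I(S) = √(3 + 1) = √4 = 2)
W = -26 (W = -19 - 7 = -26)
(h²*W)*I(-1) = ((-2)²*(-26))*2 = (4*(-26))*2 = -104*2 = -208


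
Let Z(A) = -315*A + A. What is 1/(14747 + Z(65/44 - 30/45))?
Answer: 66/956503 ≈ 6.9001e-5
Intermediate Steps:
Z(A) = -314*A
1/(14747 + Z(65/44 - 30/45)) = 1/(14747 - 314*(65/44 - 30/45)) = 1/(14747 - 314*(65*(1/44) - 30*1/45)) = 1/(14747 - 314*(65/44 - 2/3)) = 1/(14747 - 314*107/132) = 1/(14747 - 16799/66) = 1/(956503/66) = 66/956503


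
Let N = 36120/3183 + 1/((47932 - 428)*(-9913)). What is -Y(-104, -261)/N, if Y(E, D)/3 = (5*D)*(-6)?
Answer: -3912122383169760/1889907369673 ≈ -2070.0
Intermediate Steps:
Y(E, D) = -90*D (Y(E, D) = 3*((5*D)*(-6)) = 3*(-30*D) = -90*D)
N = 5669722109019/499632488272 (N = 36120*(1/3183) - 1/9913/47504 = 12040/1061 + (1/47504)*(-1/9913) = 12040/1061 - 1/470907152 = 5669722109019/499632488272 ≈ 11.348)
-Y(-104, -261)/N = -(-90*(-261))/5669722109019/499632488272 = -23490*499632488272/5669722109019 = -1*3912122383169760/1889907369673 = -3912122383169760/1889907369673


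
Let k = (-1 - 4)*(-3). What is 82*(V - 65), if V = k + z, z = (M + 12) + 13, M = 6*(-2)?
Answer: -3034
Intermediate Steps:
M = -12
k = 15 (k = -5*(-3) = 15)
z = 13 (z = (-12 + 12) + 13 = 0 + 13 = 13)
V = 28 (V = 15 + 13 = 28)
82*(V - 65) = 82*(28 - 65) = 82*(-37) = -3034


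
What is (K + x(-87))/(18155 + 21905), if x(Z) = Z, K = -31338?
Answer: -6285/8012 ≈ -0.78445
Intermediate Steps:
(K + x(-87))/(18155 + 21905) = (-31338 - 87)/(18155 + 21905) = -31425/40060 = -31425*1/40060 = -6285/8012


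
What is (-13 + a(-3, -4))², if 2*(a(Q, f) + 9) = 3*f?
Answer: 784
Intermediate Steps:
a(Q, f) = -9 + 3*f/2 (a(Q, f) = -9 + (3*f)/2 = -9 + 3*f/2)
(-13 + a(-3, -4))² = (-13 + (-9 + (3/2)*(-4)))² = (-13 + (-9 - 6))² = (-13 - 15)² = (-28)² = 784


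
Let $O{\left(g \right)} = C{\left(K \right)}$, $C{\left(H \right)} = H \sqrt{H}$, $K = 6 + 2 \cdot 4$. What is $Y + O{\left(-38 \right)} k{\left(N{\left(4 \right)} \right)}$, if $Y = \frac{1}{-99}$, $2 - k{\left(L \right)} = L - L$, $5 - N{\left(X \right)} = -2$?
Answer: $- \frac{1}{99} + 28 \sqrt{14} \approx 104.76$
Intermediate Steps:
$N{\left(X \right)} = 7$ ($N{\left(X \right)} = 5 - -2 = 5 + 2 = 7$)
$k{\left(L \right)} = 2$ ($k{\left(L \right)} = 2 - \left(L - L\right) = 2 - 0 = 2 + 0 = 2$)
$K = 14$ ($K = 6 + 8 = 14$)
$C{\left(H \right)} = H^{\frac{3}{2}}$
$O{\left(g \right)} = 14 \sqrt{14}$ ($O{\left(g \right)} = 14^{\frac{3}{2}} = 14 \sqrt{14}$)
$Y = - \frac{1}{99} \approx -0.010101$
$Y + O{\left(-38 \right)} k{\left(N{\left(4 \right)} \right)} = - \frac{1}{99} + 14 \sqrt{14} \cdot 2 = - \frac{1}{99} + 28 \sqrt{14}$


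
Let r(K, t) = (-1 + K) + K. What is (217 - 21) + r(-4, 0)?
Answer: 187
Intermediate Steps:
r(K, t) = -1 + 2*K
(217 - 21) + r(-4, 0) = (217 - 21) + (-1 + 2*(-4)) = 196 + (-1 - 8) = 196 - 9 = 187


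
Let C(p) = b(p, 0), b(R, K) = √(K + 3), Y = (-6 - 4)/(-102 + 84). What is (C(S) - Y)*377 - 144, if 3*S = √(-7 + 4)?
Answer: -3181/9 + 377*√3 ≈ 299.54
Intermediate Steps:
S = I*√3/3 (S = √(-7 + 4)/3 = √(-3)/3 = (I*√3)/3 = I*√3/3 ≈ 0.57735*I)
Y = 5/9 (Y = -10/(-18) = -10*(-1/18) = 5/9 ≈ 0.55556)
b(R, K) = √(3 + K)
C(p) = √3 (C(p) = √(3 + 0) = √3)
(C(S) - Y)*377 - 144 = (√3 - 1*5/9)*377 - 144 = (√3 - 5/9)*377 - 144 = (-5/9 + √3)*377 - 144 = (-1885/9 + 377*√3) - 144 = -3181/9 + 377*√3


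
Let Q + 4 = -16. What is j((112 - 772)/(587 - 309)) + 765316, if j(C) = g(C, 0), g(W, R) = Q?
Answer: 765296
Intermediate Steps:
Q = -20 (Q = -4 - 16 = -20)
g(W, R) = -20
j(C) = -20
j((112 - 772)/(587 - 309)) + 765316 = -20 + 765316 = 765296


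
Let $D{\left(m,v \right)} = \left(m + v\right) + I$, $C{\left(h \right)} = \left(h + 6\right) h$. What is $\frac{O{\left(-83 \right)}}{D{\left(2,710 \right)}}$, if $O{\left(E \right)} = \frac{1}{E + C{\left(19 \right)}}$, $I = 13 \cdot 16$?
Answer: $\frac{1}{360640} \approx 2.7728 \cdot 10^{-6}$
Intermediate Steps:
$C{\left(h \right)} = h \left(6 + h\right)$ ($C{\left(h \right)} = \left(6 + h\right) h = h \left(6 + h\right)$)
$I = 208$
$D{\left(m,v \right)} = 208 + m + v$ ($D{\left(m,v \right)} = \left(m + v\right) + 208 = 208 + m + v$)
$O{\left(E \right)} = \frac{1}{475 + E}$ ($O{\left(E \right)} = \frac{1}{E + 19 \left(6 + 19\right)} = \frac{1}{E + 19 \cdot 25} = \frac{1}{E + 475} = \frac{1}{475 + E}$)
$\frac{O{\left(-83 \right)}}{D{\left(2,710 \right)}} = \frac{1}{\left(475 - 83\right) \left(208 + 2 + 710\right)} = \frac{1}{392 \cdot 920} = \frac{1}{392} \cdot \frac{1}{920} = \frac{1}{360640}$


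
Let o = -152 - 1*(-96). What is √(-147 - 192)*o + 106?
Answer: 106 - 56*I*√339 ≈ 106.0 - 1031.1*I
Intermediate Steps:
o = -56 (o = -152 + 96 = -56)
√(-147 - 192)*o + 106 = √(-147 - 192)*(-56) + 106 = √(-339)*(-56) + 106 = (I*√339)*(-56) + 106 = -56*I*√339 + 106 = 106 - 56*I*√339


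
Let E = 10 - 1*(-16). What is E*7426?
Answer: 193076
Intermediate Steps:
E = 26 (E = 10 + 16 = 26)
E*7426 = 26*7426 = 193076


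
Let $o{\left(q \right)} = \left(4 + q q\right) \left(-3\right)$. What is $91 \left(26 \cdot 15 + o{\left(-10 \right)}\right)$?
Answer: $7098$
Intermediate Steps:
$o{\left(q \right)} = -12 - 3 q^{2}$ ($o{\left(q \right)} = \left(4 + q^{2}\right) \left(-3\right) = -12 - 3 q^{2}$)
$91 \left(26 \cdot 15 + o{\left(-10 \right)}\right) = 91 \left(26 \cdot 15 - \left(12 + 3 \left(-10\right)^{2}\right)\right) = 91 \left(390 - 312\right) = 91 \cdot 78 = 7098$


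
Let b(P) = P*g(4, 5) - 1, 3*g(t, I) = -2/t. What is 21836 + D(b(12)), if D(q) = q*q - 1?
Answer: 21844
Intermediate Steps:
g(t, I) = -2/(3*t) (g(t, I) = (-2/t)/3 = -2/(3*t))
b(P) = -1 - P/6 (b(P) = P*(-⅔/4) - 1 = P*(-⅔*¼) - 1 = P*(-⅙) - 1 = -P/6 - 1 = -1 - P/6)
D(q) = -1 + q² (D(q) = q² - 1 = -1 + q²)
21836 + D(b(12)) = 21836 + (-1 + (-1 - ⅙*12)²) = 21836 + (-1 + (-1 - 2)²) = 21836 + (-1 + (-3)²) = 21836 + (-1 + 9) = 21836 + 8 = 21844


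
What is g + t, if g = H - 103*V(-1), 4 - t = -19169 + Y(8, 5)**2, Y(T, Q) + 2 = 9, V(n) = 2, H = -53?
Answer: 18865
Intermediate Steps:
Y(T, Q) = 7 (Y(T, Q) = -2 + 9 = 7)
t = 19124 (t = 4 - (-19169 + 7**2) = 4 - (-19169 + 49) = 4 - 1*(-19120) = 4 + 19120 = 19124)
g = -259 (g = -53 - 103*2 = -53 - 206 = -259)
g + t = -259 + 19124 = 18865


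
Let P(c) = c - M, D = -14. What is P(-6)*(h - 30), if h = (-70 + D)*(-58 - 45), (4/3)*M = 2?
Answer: -64665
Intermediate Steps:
M = 3/2 (M = (¾)*2 = 3/2 ≈ 1.5000)
P(c) = -3/2 + c (P(c) = c - 1*3/2 = c - 3/2 = -3/2 + c)
h = 8652 (h = (-70 - 14)*(-58 - 45) = -84*(-103) = 8652)
P(-6)*(h - 30) = (-3/2 - 6)*(8652 - 30) = -15/2*8622 = -64665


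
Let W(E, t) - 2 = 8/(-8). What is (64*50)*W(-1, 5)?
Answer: 3200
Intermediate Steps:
W(E, t) = 1 (W(E, t) = 2 + 8/(-8) = 2 + 8*(-⅛) = 2 - 1 = 1)
(64*50)*W(-1, 5) = (64*50)*1 = 3200*1 = 3200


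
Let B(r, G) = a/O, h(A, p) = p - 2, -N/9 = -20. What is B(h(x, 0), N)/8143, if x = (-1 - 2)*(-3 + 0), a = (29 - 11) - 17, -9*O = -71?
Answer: 9/578153 ≈ 1.5567e-5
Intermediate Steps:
N = 180 (N = -9*(-20) = 180)
O = 71/9 (O = -1/9*(-71) = 71/9 ≈ 7.8889)
a = 1 (a = 18 - 17 = 1)
x = 9 (x = -3*(-3) = 9)
h(A, p) = -2 + p
B(r, G) = 9/71 (B(r, G) = 1/(71/9) = 1*(9/71) = 9/71)
B(h(x, 0), N)/8143 = (9/71)/8143 = (9/71)*(1/8143) = 9/578153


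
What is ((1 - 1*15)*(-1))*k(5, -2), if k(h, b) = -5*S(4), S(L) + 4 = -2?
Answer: 420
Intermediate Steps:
S(L) = -6 (S(L) = -4 - 2 = -6)
k(h, b) = 30 (k(h, b) = -5*(-6) = 30)
((1 - 1*15)*(-1))*k(5, -2) = ((1 - 1*15)*(-1))*30 = ((1 - 15)*(-1))*30 = -14*(-1)*30 = 14*30 = 420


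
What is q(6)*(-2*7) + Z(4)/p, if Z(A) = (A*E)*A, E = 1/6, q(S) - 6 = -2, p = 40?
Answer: -839/15 ≈ -55.933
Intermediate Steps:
q(S) = 4 (q(S) = 6 - 2 = 4)
E = ⅙ ≈ 0.16667
Z(A) = A²/6 (Z(A) = (A*(⅙))*A = (A/6)*A = A²/6)
q(6)*(-2*7) + Z(4)/p = 4*(-2*7) + ((⅙)*4²)/40 = 4*(-14) + ((⅙)*16)*(1/40) = -56 + (8/3)*(1/40) = -56 + 1/15 = -839/15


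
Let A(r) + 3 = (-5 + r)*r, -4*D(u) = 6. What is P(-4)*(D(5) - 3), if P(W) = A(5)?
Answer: 27/2 ≈ 13.500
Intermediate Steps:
D(u) = -3/2 (D(u) = -¼*6 = -3/2)
A(r) = -3 + r*(-5 + r) (A(r) = -3 + (-5 + r)*r = -3 + r*(-5 + r))
P(W) = -3 (P(W) = -3 + 5² - 5*5 = -3 + 25 - 25 = -3)
P(-4)*(D(5) - 3) = -3*(-3/2 - 3) = -3*(-9/2) = 27/2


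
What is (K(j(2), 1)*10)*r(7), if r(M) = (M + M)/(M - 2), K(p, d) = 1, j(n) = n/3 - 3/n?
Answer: 28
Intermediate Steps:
j(n) = -3/n + n/3 (j(n) = n*(⅓) - 3/n = n/3 - 3/n = -3/n + n/3)
r(M) = 2*M/(-2 + M) (r(M) = (2*M)/(-2 + M) = 2*M/(-2 + M))
(K(j(2), 1)*10)*r(7) = (1*10)*(2*7/(-2 + 7)) = 10*(2*7/5) = 10*(2*7*(⅕)) = 10*(14/5) = 28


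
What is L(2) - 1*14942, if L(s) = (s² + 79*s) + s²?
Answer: -14776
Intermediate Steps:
L(s) = 2*s² + 79*s
L(2) - 1*14942 = 2*(79 + 2*2) - 1*14942 = 2*(79 + 4) - 14942 = 2*83 - 14942 = 166 - 14942 = -14776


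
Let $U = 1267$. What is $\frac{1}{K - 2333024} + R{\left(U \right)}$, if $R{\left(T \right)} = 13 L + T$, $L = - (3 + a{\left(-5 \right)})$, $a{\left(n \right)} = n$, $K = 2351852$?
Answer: $\frac{24344605}{18828} \approx 1293.0$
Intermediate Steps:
$L = 2$ ($L = - (3 - 5) = \left(-1\right) \left(-2\right) = 2$)
$R{\left(T \right)} = 26 + T$ ($R{\left(T \right)} = 13 \cdot 2 + T = 26 + T$)
$\frac{1}{K - 2333024} + R{\left(U \right)} = \frac{1}{2351852 - 2333024} + \left(26 + 1267\right) = \frac{1}{18828} + 1293 = \frac{24344605}{18828}$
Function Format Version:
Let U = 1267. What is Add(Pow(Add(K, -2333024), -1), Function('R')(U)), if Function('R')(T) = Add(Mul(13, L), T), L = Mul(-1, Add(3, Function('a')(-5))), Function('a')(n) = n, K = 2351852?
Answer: Rational(24344605, 18828) ≈ 1293.0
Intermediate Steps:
L = 2 (L = Mul(-1, Add(3, -5)) = Mul(-1, -2) = 2)
Function('R')(T) = Add(26, T) (Function('R')(T) = Add(Mul(13, 2), T) = Add(26, T))
Add(Pow(Add(K, -2333024), -1), Function('R')(U)) = Add(Pow(Add(2351852, -2333024), -1), Add(26, 1267)) = Add(Pow(18828, -1), 1293) = Add(Rational(1, 18828), 1293) = Rational(24344605, 18828)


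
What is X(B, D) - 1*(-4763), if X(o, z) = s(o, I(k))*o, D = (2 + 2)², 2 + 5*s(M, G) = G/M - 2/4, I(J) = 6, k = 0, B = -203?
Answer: 48657/10 ≈ 4865.7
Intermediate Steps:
s(M, G) = -½ + G/(5*M) (s(M, G) = -⅖ + (G/M - 2/4)/5 = -⅖ + (G/M - 2*¼)/5 = -⅖ + (G/M - ½)/5 = -⅖ + (-½ + G/M)/5 = -⅖ + (-⅒ + G/(5*M)) = -½ + G/(5*M))
D = 16 (D = 4² = 16)
X(o, z) = 6/5 - o/2 (X(o, z) = ((-o/2 + (⅕)*6)/o)*o = ((-o/2 + 6/5)/o)*o = ((6/5 - o/2)/o)*o = 6/5 - o/2)
X(B, D) - 1*(-4763) = (6/5 - ½*(-203)) - 1*(-4763) = (6/5 + 203/2) + 4763 = 1027/10 + 4763 = 48657/10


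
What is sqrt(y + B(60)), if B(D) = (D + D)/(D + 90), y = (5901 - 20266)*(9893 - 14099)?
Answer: sqrt(1510479770)/5 ≈ 7773.0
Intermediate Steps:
y = 60419190 (y = -14365*(-4206) = 60419190)
B(D) = 2*D/(90 + D) (B(D) = (2*D)/(90 + D) = 2*D/(90 + D))
sqrt(y + B(60)) = sqrt(60419190 + 2*60/(90 + 60)) = sqrt(60419190 + 2*60/150) = sqrt(60419190 + 2*60*(1/150)) = sqrt(60419190 + 4/5) = sqrt(302095954/5) = sqrt(1510479770)/5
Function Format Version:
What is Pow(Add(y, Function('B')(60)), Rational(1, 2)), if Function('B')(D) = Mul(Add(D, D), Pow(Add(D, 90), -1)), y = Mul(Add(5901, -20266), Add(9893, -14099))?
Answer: Mul(Rational(1, 5), Pow(1510479770, Rational(1, 2))) ≈ 7773.0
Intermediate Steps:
y = 60419190 (y = Mul(-14365, -4206) = 60419190)
Function('B')(D) = Mul(2, D, Pow(Add(90, D), -1)) (Function('B')(D) = Mul(Mul(2, D), Pow(Add(90, D), -1)) = Mul(2, D, Pow(Add(90, D), -1)))
Pow(Add(y, Function('B')(60)), Rational(1, 2)) = Pow(Add(60419190, Mul(2, 60, Pow(Add(90, 60), -1))), Rational(1, 2)) = Pow(Add(60419190, Mul(2, 60, Pow(150, -1))), Rational(1, 2)) = Pow(Add(60419190, Mul(2, 60, Rational(1, 150))), Rational(1, 2)) = Pow(Add(60419190, Rational(4, 5)), Rational(1, 2)) = Pow(Rational(302095954, 5), Rational(1, 2)) = Mul(Rational(1, 5), Pow(1510479770, Rational(1, 2)))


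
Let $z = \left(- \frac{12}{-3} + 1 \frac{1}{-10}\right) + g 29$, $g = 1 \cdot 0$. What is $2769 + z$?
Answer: $\frac{27729}{10} \approx 2772.9$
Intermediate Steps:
$g = 0$
$z = \frac{39}{10}$ ($z = \left(- \frac{12}{-3} + 1 \frac{1}{-10}\right) + 0 \cdot 29 = \left(\left(-12\right) \left(- \frac{1}{3}\right) + 1 \left(- \frac{1}{10}\right)\right) + 0 = \left(4 - \frac{1}{10}\right) + 0 = \frac{39}{10} + 0 = \frac{39}{10} \approx 3.9$)
$2769 + z = 2769 + \frac{39}{10} = \frac{27729}{10}$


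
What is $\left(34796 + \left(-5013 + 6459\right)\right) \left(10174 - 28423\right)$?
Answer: $-661380258$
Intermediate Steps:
$\left(34796 + \left(-5013 + 6459\right)\right) \left(10174 - 28423\right) = \left(34796 + 1446\right) \left(-18249\right) = 36242 \left(-18249\right) = -661380258$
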